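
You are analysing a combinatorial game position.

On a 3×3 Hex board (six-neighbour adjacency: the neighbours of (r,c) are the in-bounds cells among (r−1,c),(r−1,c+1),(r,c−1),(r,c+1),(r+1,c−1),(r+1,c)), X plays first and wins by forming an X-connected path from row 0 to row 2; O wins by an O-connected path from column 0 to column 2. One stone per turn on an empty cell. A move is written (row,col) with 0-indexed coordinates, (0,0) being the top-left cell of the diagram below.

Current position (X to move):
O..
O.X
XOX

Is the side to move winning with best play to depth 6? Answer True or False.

X winning at [O../O.X/XOX]: True

p1 X@[O../O.X/XOX]: (0,1)[OX./O.X/XOX]+1* (0,2)[O.X/O.X/XOX]+1 (1,1)[O../OXX/XOX]+1
p2 O@[OX./O.X/XOX]: (0,2)[OXO/O.X/XOX]-1* (1,1)[OX./OOX/XOX]-1
p3 X@[OXO/O.X/XOX]: (1,1)[OXO/OXX/XOX]+1*
p4 O@[OXO/OXX/XOX] terminal -1; root [O../O.X/XOX] d6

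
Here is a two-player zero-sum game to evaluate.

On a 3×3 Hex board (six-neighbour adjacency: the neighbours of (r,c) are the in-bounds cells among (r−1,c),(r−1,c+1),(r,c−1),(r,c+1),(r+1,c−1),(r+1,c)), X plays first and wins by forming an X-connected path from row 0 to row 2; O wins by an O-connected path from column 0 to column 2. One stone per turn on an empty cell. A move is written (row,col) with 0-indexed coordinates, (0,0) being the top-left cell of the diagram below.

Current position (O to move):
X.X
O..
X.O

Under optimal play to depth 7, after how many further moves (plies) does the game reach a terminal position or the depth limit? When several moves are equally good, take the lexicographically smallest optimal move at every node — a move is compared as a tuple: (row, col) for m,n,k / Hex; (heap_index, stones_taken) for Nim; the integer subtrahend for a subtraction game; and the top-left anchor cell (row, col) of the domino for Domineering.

PV length from [X.X/O../X.O]: 3 plies

[X.X/O../X.O] O move#1: (0,1):-1/XOX/O../X.O, (1,1):+1/X.X/OO./X.O*, (1,2):-1/X.X/O.O/X.O, (2,1):-1/X.X/O../XOO
[X.X/OO./X.O] X move#2: (0,1):-1/XXX/OO./X.O*, (1,2):-1/X.X/OOX/X.O, (2,1):-1/X.X/OO./XXO
[XXX/OO./X.O] O move#3: (1,2):+1/XXX/OOO/X.O*, (2,1):+1/XXX/OO./XOO
[XXX/OOO/X.O] end (terminal -1, X#4); searched X.X/O../X.O to 7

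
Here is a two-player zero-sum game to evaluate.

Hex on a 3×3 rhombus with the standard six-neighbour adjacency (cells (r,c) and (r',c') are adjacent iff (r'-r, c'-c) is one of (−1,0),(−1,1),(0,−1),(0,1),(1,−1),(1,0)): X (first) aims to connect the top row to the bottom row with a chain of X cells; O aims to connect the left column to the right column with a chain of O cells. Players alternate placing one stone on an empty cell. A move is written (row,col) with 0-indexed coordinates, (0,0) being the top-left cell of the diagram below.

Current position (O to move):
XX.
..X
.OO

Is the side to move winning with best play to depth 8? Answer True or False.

ply 1, O at XX./..X/.OO | (0,2)=-1→XXO/..X/.OO; (1,0)=+1→XX./O.X/.OO*; (1,1)=+1→XX./.OX/.OO; (2,0)=+1→XX./..X/OOO
ply 2, X at XX./O.X/.OO | (0,2)=-1→XXX/O.X/.OO*; (1,1)=-1→XX./OXX/.OO; (2,0)=-1→XX./O.X/XOO
ply 3, O at XXX/O.X/.OO | (1,1)=+1→XXX/OOX/.OO*; (2,0)=+1→XXX/O.X/OOO
ply 4: XXX/OOX/.OO is terminal -1 (X); from XX./..X/.OO depth 8

O winning at [XX./..X/.OO]: True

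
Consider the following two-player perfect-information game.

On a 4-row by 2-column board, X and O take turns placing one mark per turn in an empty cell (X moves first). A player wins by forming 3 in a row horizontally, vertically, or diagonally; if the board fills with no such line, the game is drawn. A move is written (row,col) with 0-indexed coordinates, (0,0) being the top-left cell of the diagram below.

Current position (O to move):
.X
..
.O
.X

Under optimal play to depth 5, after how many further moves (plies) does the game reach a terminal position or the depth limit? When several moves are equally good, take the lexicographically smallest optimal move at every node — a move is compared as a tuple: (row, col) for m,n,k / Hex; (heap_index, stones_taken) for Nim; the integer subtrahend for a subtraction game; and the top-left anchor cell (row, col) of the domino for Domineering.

p1 O@[.X/../.O/.X]: (0,0)[OX/../.O/.X]+0* (1,0)[.X/O./.O/.X]+0 (1,1)[.X/.O/.O/.X]+0 (2,0)[.X/../OO/.X]+0 (3,0)[.X/../.O/OX]+0
p2 X@[OX/../.O/.X]: (1,0)[OX/X./.O/.X]+0* (1,1)[OX/.X/.O/.X]+0 (2,0)[OX/../XO/.X]+0 (3,0)[OX/../.O/XX]+0
p3 O@[OX/X./.O/.X]: (1,1)[OX/XO/.O/.X]+0* (2,0)[OX/X./OO/.X]+0 (3,0)[OX/X./.O/OX]+0
p4 X@[OX/XO/.O/.X]: (2,0)[OX/XO/XO/.X]+0* (3,0)[OX/XO/.O/XX]+0
p5 O@[OX/XO/XO/.X]: (3,0)[OX/XO/XO/OX]+0*
p6 X@[OX/XO/XO/OX] terminal +0; root [.X/../.O/.X] d5

PV length from [.X/../.O/.X]: 5 plies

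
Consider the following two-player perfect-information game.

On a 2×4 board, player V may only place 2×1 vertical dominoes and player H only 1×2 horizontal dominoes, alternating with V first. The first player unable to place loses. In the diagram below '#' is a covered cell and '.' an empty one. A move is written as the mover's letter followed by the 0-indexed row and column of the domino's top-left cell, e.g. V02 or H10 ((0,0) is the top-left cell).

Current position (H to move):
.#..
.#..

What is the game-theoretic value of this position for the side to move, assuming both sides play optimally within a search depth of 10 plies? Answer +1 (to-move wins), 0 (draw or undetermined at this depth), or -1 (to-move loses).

value(.#../.#.., H) = +1

[.#../.#..] H move#1: H02:+1/.###/.#..*, H12:+1/.#../.###
[.###/.#..] V move#2: V00:-1/####/##..*
[####/##..] H move#3: H12:+1/####/####*
[####/####] end (terminal -1, V#4); searched .#../.#.. to 10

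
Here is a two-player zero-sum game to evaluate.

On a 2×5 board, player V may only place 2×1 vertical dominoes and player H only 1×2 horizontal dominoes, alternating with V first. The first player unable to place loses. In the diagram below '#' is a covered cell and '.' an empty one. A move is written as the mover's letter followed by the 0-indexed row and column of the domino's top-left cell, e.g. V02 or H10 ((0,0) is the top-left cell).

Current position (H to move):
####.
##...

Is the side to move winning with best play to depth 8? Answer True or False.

H winning at [####./##...]: True

p1 H@[####./##...]: H12[####./####.]-1 H13[####./##.##]+1*
p2 V@[####./##.##] terminal -1; root [####./##...] d8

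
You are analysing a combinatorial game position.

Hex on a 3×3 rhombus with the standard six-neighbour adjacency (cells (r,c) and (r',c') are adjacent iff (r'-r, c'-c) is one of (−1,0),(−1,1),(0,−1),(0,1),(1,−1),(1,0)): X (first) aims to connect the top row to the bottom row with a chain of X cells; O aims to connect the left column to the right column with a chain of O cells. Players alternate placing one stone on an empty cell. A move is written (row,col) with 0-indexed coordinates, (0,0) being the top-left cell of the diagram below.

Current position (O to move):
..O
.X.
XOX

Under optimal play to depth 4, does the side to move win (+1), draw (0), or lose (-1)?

value(..O/.X./XOX, O) = +1

[..O/.X./XOX] O move#1: (0,0):-1/O.O/.X./XOX, (0,1):+1/.OO/.X./XOX*, (1,0):-1/..O/OX./XOX, (1,2):-1/..O/.XO/XOX
[.OO/.X./XOX] X move#2: (0,0):-1/XOO/.X./XOX*, (1,0):-1/.OO/XX./XOX, (1,2):-1/.OO/.XX/XOX
[XOO/.X./XOX] O move#3: (1,0):+1/XOO/OX./XOX*, (1,2):-1/XOO/.XO/XOX
[XOO/OX./XOX] end (terminal -1, X#4); searched ..O/.X./XOX to 4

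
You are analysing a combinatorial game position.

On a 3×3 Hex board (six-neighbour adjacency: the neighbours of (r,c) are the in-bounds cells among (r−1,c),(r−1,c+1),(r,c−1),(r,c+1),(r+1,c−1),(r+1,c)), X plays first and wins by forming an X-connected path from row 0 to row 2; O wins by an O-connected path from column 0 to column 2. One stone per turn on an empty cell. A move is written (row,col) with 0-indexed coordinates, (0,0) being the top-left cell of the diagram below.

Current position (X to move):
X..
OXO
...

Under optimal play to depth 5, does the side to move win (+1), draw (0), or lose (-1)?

p1 X@[X../OXO/...]: (0,1)[XX./OXO/...]+1* (0,2)[X.X/OXO/...]+1 (2,0)[X../OXO/X..]+1 (2,1)[X../OXO/.X.]+1 (2,2)[X../OXO/..X]+1
p2 O@[XX./OXO/...]: (0,2)[XXO/OXO/...]-1* (2,0)[XX./OXO/O..]-1 (2,1)[XX./OXO/.O.]-1 (2,2)[XX./OXO/..O]-1
p3 X@[XXO/OXO/...]: (2,0)[XXO/OXO/X..]+1* (2,1)[XXO/OXO/.X.]+1 (2,2)[XXO/OXO/..X]+1
p4 O@[XXO/OXO/X..] terminal -1; root [X../OXO/...] d5

value(X../OXO/..., X) = +1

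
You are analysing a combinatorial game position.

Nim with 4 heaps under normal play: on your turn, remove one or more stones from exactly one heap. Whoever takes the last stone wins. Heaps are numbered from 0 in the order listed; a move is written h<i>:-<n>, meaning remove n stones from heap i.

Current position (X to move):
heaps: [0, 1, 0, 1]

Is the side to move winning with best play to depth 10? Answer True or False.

ply 1, X at (0,1,0,1) | h1:-1=-1→(0,0,0,1)*; h3:-1=-1→(0,1,0,0)
ply 2, O at (0,0,0,1) | h3:-1=+1→(0,0,0,0)*
ply 3: (0,0,0,0) is terminal -1 (X); from (0,1,0,1) depth 10

X winning at [(0,1,0,1)]: False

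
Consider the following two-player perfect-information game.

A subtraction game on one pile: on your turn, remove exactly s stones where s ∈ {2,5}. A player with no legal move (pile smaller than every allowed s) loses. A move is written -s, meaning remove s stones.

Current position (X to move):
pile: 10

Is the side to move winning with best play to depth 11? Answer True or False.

X winning at [10]: True

ply 1, X at 10 | -2=+1→8*; -5=-1→5
ply 2, O at 8 | -2=-1→6*; -5=-1→3
ply 3, X at 6 | -2=+1→4*; -5=+1→1
ply 4, O at 4 | -2=-1→2*
ply 5, X at 2 | -2=+1→0*
ply 6: 0 is terminal -1 (O); from 10 depth 11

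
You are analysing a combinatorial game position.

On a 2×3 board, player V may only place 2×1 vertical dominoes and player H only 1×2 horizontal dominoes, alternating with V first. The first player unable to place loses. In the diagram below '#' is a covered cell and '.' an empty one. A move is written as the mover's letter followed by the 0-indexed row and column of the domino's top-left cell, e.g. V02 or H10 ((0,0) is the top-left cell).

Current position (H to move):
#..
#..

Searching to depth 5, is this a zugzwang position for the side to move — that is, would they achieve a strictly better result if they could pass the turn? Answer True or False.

zugzwang(#../#.., H) = False

[#../#..] H move#1: H01:+1/###/#..*, H11:+1/#../###
[###/#..] end (terminal -1, V#2); searched #../#.. to 5
suppose H passes — search the same position with V to move:
pass> [#../#..] V move#1: V01:+1/##./##.*, V02:+1/#.#/#.#
pass> [##./##.] end (terminal -1, H#2); searched #../#.. to 5
for H: play +1, pass -1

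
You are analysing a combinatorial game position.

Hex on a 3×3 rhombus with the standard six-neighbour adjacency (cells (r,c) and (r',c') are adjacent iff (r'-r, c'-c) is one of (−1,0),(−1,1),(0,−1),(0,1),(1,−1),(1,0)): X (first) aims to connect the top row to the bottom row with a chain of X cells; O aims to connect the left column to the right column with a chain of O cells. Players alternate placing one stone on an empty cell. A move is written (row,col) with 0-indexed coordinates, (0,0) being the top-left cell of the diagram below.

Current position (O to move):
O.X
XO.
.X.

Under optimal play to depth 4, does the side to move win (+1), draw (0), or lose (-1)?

value(O.X/XO./.X., O) = +1

p1 O@[O.X/XO./.X.]: (0,1)[OOX/XO./.X.]-1 (1,2)[O.X/XOO/.X.]+1* (2,0)[O.X/XO./OX.]-1 (2,2)[O.X/XO./.XO]-1
p2 X@[O.X/XOO/.X.]: (0,1)[OXX/XOO/.X.]-1* (2,0)[O.X/XOO/XX.]-1 (2,2)[O.X/XOO/.XX]-1
p3 O@[OXX/XOO/.X.]: (2,0)[OXX/XOO/OX.]+1* (2,2)[OXX/XOO/.XO]-1
p4 X@[OXX/XOO/OX.] terminal -1; root [O.X/XO./.X.] d4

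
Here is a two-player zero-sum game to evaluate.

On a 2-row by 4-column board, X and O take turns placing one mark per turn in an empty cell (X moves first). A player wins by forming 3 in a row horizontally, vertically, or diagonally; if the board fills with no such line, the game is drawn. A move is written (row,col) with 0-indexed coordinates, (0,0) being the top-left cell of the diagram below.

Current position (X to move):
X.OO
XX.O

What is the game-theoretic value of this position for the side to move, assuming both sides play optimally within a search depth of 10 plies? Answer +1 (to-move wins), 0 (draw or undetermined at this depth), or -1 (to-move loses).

value(X.OO/XX.O, X) = +1

ply 1, X at X.OO/XX.O | (0,1)=+0→XXOO/XX.O; (1,2)=+1→X.OO/XXXO*
ply 2: X.OO/XXXO is terminal -1 (O); from X.OO/XX.O depth 10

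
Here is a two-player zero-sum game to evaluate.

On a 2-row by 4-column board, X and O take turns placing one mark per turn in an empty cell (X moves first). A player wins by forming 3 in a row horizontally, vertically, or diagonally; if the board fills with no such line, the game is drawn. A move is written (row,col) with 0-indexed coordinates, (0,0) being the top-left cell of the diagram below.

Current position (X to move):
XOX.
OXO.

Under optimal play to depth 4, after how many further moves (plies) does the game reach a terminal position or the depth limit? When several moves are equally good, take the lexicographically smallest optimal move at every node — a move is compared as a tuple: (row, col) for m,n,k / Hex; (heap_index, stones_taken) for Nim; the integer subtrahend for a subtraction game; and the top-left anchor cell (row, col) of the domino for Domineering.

PV length from [XOX./OXO.]: 2 plies

[XOX./OXO.] X move#1: (0,3):+0/XOXX/OXO.*, (1,3):+0/XOX./OXOX
[XOXX/OXO.] O move#2: (1,3):+0/XOXX/OXOO*
[XOXX/OXOO] end (terminal +0, X#3); searched XOX./OXO. to 4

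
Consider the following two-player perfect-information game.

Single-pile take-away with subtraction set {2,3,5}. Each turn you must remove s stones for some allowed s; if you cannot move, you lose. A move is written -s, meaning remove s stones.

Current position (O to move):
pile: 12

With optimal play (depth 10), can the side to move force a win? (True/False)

O winning at [12]: True

[12] O move#1: -2:-1/10, -3:-1/9, -5:+1/7*
[7] X move#2: -2:-1/5*, -3:-1/4, -5:-1/2
[5] O move#3: -2:-1/3, -3:-1/2, -5:+1/0*
[0] end (terminal -1, X#4); searched 12 to 10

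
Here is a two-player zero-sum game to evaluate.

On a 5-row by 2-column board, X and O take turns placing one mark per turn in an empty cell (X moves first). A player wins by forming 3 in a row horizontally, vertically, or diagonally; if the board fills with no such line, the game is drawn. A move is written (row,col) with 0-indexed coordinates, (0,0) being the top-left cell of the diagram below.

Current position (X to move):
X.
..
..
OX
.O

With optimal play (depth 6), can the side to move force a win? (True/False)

X winning at [X./../../OX/.O]: False

ply 1, X at X./../../OX/.O | (0,1)=-1→XX/../../OX/.O; (1,0)=+0→X./X./../OX/.O*; (1,1)=+0→X./.X/../OX/.O; (2,0)=+0→X./../X./OX/.O; (2,1)=+0→X./../.X/OX/.O; (4,0)=+0→X./../../OX/XO
ply 2, O at X./X./../OX/.O | (0,1)=-1→XO/X./../OX/.O; (1,1)=-1→X./XO/../OX/.O; (2,0)=+0→X./X./O./OX/.O*; (2,1)=-1→X./X./.O/OX/.O; (4,0)=-1→X./X./../OX/OO
ply 3, X at X./X./O./OX/.O | (0,1)=-1→XX/X./O./OX/.O; (1,1)=-1→X./XX/O./OX/.O; (2,1)=-1→X./X./OX/OX/.O; (4,0)=+0→X./X./O./OX/XO*
ply 4, O at X./X./O./OX/XO | (0,1)=+0→XO/X./O./OX/XO*; (1,1)=+0→X./XO/O./OX/XO; (2,1)=+0→X./X./OO/OX/XO
ply 5, X at XO/X./O./OX/XO | (1,1)=+0→XO/XX/O./OX/XO*; (2,1)=+0→XO/X./OX/OX/XO
ply 6, O at XO/XX/O./OX/XO | (2,1)=+0→XO/XX/OO/OX/XO*
ply 7: XO/XX/OO/OX/XO is terminal +0 (X); from X./../../OX/.O depth 6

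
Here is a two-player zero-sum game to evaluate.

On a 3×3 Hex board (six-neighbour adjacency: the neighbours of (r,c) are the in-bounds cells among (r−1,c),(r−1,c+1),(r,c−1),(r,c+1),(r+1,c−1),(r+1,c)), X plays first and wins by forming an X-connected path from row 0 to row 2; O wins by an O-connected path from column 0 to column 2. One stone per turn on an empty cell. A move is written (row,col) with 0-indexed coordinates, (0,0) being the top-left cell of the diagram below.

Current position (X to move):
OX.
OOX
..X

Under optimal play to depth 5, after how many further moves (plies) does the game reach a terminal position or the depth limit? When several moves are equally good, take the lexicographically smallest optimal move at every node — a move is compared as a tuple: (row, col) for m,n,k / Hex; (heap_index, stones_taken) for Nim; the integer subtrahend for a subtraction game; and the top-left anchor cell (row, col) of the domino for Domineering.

[OX./OOX/..X] X move#1: (0,2):+1/OXX/OOX/..X*, (2,0):-1/OX./OOX/X.X, (2,1):-1/OX./OOX/.XX
[OXX/OOX/..X] end (terminal -1, O#2); searched OX./OOX/..X to 5

PV length from [OX./OOX/..X]: 1 ply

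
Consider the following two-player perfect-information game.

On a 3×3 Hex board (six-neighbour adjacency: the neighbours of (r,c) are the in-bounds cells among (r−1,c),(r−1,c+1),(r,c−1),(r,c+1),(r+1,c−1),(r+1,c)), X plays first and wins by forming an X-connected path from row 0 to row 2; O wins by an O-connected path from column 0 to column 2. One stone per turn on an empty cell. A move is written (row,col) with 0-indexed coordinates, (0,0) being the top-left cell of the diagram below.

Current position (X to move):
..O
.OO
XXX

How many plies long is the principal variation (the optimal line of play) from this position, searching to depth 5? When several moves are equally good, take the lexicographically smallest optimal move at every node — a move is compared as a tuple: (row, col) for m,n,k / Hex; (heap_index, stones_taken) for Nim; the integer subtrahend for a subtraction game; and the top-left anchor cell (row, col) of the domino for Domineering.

PV length from [..O/.OO/XXX]: 3 plies

ply 1, X at ..O/.OO/XXX | (0,0)=-1→X.O/.OO/XXX; (0,1)=-1→.XO/.OO/XXX; (1,0)=+1→..O/XOO/XXX*
ply 2, O at ..O/XOO/XXX | (0,0)=-1→O.O/XOO/XXX*; (0,1)=-1→.OO/XOO/XXX
ply 3, X at O.O/XOO/XXX | (0,1)=+1→OXO/XOO/XXX*
ply 4: OXO/XOO/XXX is terminal -1 (O); from ..O/.OO/XXX depth 5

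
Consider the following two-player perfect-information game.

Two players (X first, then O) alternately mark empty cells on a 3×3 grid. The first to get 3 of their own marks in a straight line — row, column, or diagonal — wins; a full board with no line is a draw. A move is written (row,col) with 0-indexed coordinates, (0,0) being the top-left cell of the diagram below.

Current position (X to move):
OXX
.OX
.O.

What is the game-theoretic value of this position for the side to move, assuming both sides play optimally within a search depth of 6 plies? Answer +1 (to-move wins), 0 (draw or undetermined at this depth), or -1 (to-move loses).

value(OXX/.OX/.O., X) = +1

ply 1, X at OXX/.OX/.O. | (1,0)=-1→OXX/XOX/.O.; (2,0)=-1→OXX/.OX/XO.; (2,2)=+1→OXX/.OX/.OX*
ply 2: OXX/.OX/.OX is terminal -1 (O); from OXX/.OX/.O. depth 6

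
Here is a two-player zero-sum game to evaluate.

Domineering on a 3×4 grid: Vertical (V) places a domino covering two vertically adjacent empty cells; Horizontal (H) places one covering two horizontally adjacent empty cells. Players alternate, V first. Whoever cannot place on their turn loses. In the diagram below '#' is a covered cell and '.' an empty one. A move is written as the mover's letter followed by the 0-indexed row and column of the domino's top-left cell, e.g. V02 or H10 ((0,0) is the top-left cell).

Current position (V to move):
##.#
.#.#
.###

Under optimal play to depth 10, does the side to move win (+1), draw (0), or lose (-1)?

value(##.#/.#.#/.###, V) = +1

[##.#/.#.#/.###] V move#1: V02:+1/####/.###/.###*, V10:+1/##.#/##.#/####
[####/.###/.###] end (terminal -1, H#2); searched ##.#/.#.#/.### to 10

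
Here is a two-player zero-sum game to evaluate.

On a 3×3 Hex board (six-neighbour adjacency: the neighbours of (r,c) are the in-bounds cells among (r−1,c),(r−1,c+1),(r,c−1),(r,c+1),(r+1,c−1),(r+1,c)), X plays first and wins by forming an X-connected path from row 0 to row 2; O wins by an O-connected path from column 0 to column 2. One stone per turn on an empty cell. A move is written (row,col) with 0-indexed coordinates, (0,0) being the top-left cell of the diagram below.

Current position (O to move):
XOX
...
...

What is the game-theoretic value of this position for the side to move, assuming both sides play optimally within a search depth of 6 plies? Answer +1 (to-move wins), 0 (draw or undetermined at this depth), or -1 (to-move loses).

[XOX/.../...] O move#1: (1,0):-1/XOX/O../...*, (1,1):-1/XOX/.O./..., (1,2):-1/XOX/..O/..., (2,0):-1/XOX/.../O.., (2,1):-1/XOX/.../.O., (2,2):-1/XOX/.../..O
[XOX/O../...] X move#2: (1,1):+1/XOX/OX./...*, (1,2):+1/XOX/O.X/..., (2,0):+1/XOX/O../X.., (2,1):+1/XOX/O../.X., (2,2):+1/XOX/O../..X
[XOX/OX./...] O move#3: (1,2):-1/XOX/OXO/...*, (2,0):-1/XOX/OX./O.., (2,1):-1/XOX/OX./.O., (2,2):-1/XOX/OX./..O
[XOX/OXO/...] X move#4: (2,0):+1/XOX/OXO/X..*, (2,1):+1/XOX/OXO/.X., (2,2):+1/XOX/OXO/..X
[XOX/OXO/X..] end (terminal -1, O#5); searched XOX/.../... to 6

value(XOX/.../..., O) = -1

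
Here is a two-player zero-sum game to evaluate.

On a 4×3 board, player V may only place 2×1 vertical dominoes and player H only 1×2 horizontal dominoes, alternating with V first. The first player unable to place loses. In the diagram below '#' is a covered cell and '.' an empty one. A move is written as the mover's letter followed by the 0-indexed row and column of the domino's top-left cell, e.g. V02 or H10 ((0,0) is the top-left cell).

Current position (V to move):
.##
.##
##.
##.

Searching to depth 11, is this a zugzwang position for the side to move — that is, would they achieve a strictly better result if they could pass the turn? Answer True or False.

zugzwang(.##/.##/##./##., V) = False

[.##/.##/##./##.] V move#1: V00:+1/###/###/##./##.*, V22:+1/.##/.##/###/###
[###/###/##./##.] end (terminal -1, H#2); searched .##/.##/##./##. to 11
if V skipped the turn, H would face:
~ [.##/.##/##./##.] end (terminal -1, H#1); searched .##/.##/##./##. to 11
compare (V): move=+1 vs pass=+1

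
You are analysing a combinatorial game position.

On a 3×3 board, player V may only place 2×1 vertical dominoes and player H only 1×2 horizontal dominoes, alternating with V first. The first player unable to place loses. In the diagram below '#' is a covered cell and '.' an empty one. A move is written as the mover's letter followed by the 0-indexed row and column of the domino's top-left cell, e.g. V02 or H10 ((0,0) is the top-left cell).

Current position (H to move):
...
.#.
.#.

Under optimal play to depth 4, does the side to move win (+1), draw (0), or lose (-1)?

value(.../.#./.#., H) = -1

[.../.#./.#.] H move#1: H00:-1/##./.#./.#.*, H01:-1/.##/.#./.#.
[##./.#./.#.] V move#2: V02:+1/###/.##/.#.*, V10:+1/##./##./##., V12:+1/##./.##/.##
[###/.##/.#.] end (terminal -1, H#3); searched .../.#./.#. to 4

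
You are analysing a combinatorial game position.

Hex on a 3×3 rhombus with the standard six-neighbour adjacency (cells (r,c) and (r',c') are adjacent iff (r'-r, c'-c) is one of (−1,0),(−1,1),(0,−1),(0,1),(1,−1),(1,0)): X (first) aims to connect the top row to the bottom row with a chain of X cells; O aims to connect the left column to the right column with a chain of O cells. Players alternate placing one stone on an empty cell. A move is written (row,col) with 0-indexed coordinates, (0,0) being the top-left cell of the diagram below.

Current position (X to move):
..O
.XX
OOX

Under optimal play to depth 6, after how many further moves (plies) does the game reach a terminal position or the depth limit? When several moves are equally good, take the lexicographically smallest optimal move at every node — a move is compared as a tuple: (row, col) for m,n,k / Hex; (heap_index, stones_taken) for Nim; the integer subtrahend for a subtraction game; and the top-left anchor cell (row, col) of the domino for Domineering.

PV length from [..O/.XX/OOX]: 3 plies

ply 1, X at ..O/.XX/OOX | (0,0)=+1→X.O/.XX/OOX*; (0,1)=+1→.XO/.XX/OOX; (1,0)=+1→..O/XXX/OOX
ply 2, O at X.O/.XX/OOX | (0,1)=-1→XOO/.XX/OOX*; (1,0)=-1→X.O/OXX/OOX
ply 3, X at XOO/.XX/OOX | (1,0)=+1→XOO/XXX/OOX*
ply 4: XOO/XXX/OOX is terminal -1 (O); from ..O/.XX/OOX depth 6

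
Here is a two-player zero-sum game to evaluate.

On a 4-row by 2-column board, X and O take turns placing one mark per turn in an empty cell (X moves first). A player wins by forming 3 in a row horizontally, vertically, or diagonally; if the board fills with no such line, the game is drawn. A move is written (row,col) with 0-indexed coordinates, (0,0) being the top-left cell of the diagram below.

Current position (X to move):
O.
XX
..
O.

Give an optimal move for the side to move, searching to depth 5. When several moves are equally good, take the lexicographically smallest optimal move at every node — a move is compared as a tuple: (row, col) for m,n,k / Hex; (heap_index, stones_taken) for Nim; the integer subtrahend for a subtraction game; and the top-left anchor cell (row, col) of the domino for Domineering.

X's best at [O./XX/../O.]: (2,1)

[O./XX/../O.] X move#1: (0,1):+0/OX/XX/../O., (2,0):+0/O./XX/X./O., (2,1):+1/O./XX/.X/O.*, (3,1):+0/O./XX/../OX
[O./XX/.X/O.] O move#2: (0,1):-1/OO/XX/.X/O.*, (2,0):-1/O./XX/OX/O., (3,1):-1/O./XX/.X/OO
[OO/XX/.X/O.] X move#3: (2,0):+0/OO/XX/XX/O., (3,1):+1/OO/XX/.X/OX*
[OO/XX/.X/OX] end (terminal -1, O#4); searched O./XX/../O. to 5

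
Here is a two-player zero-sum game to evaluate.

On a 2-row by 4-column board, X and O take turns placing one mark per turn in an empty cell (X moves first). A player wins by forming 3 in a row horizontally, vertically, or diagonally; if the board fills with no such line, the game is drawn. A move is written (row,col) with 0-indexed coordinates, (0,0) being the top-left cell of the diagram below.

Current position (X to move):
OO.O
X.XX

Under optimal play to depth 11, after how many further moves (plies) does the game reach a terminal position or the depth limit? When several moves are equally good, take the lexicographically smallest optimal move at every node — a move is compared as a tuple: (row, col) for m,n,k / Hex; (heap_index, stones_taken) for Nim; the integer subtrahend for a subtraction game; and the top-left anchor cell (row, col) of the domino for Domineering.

ply 1, X at OO.O/X.XX | (0,2)=+0→OOXO/X.XX; (1,1)=+1→OO.O/XXXX*
ply 2: OO.O/XXXX is terminal -1 (O); from OO.O/X.XX depth 11

PV length from [OO.O/X.XX]: 1 ply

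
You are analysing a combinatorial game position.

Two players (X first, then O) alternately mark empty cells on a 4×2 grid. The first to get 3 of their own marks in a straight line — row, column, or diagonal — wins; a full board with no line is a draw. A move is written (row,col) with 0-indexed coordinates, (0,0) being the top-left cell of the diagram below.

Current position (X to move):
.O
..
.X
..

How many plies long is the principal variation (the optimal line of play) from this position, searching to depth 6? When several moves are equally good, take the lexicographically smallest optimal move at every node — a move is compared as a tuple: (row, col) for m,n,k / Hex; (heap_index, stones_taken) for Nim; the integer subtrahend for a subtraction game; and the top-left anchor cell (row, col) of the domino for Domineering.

[.O/../.X/..] X move#1: (0,0):+0/XO/../.X/..*, (1,0):+0/.O/X./.X/.., (1,1):+0/.O/.X/.X/.., (2,0):+0/.O/../XX/.., (3,0):+0/.O/../.X/X., (3,1):+0/.O/../.X/.X
[XO/../.X/..] O move#2: (1,0):+0/XO/O./.X/..*, (1,1):+0/XO/.O/.X/.., (2,0):+0/XO/../OX/.., (3,0):+0/XO/../.X/O., (3,1):+0/XO/../.X/.O
[XO/O./.X/..] X move#3: (1,1):+0/XO/OX/.X/..*, (2,0):+0/XO/O./XX/.., (3,0):+0/XO/O./.X/X., (3,1):+0/XO/O./.X/.X
[XO/OX/.X/..] O move#4: (2,0):-1/XO/OX/OX/.., (3,0):-1/XO/OX/.X/O., (3,1):+0/XO/OX/.X/.O*
[XO/OX/.X/.O] X move#5: (2,0):+0/XO/OX/XX/.O*, (3,0):+0/XO/OX/.X/XO
[XO/OX/XX/.O] O move#6: (3,0):+0/XO/OX/XX/OO*
[XO/OX/XX/OO] end (terminal +0, X#7); searched .O/../.X/.. to 6

PV length from [.O/../.X/..]: 6 plies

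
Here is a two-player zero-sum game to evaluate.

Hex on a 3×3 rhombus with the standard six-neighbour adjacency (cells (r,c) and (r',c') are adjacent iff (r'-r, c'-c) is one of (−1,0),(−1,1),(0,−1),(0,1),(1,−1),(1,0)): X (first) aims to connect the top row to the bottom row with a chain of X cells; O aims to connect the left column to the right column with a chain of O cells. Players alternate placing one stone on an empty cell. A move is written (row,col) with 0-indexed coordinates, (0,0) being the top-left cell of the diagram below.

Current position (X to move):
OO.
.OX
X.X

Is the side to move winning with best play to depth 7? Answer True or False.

p1 X@[OO./.OX/X.X]: (0,2)[OOX/.OX/X.X]+1* (1,0)[OO./XOX/X.X]-1 (2,1)[OO./.OX/XXX]-1
p2 O@[OOX/.OX/X.X] terminal -1; root [OO./.OX/X.X] d7

X winning at [OO./.OX/X.X]: True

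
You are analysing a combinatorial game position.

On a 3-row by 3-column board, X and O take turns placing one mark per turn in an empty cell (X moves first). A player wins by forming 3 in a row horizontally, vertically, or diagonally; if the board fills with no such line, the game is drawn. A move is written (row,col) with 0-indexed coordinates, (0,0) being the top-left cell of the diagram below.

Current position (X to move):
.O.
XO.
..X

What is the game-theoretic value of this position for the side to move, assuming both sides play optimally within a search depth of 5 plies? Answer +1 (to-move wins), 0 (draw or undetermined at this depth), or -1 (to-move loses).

ply 1, X at .O./XO./..X | (0,0)=-1→XO./XO./..X; (0,2)=-1→.OX/XO./..X; (1,2)=-1→.O./XOX/..X; (2,0)=-1→.O./XO./X.X; (2,1)=+0→.O./XO./.XX*
ply 2, O at .O./XO./.XX | (0,0)=-1→OO./XO./.XX; (0,2)=-1→.OO/XO./.XX; (1,2)=-1→.O./XOO/.XX; (2,0)=+0→.O./XO./OXX*
ply 3, X at .O./XO./OXX | (0,0)=-1→XO./XO./OXX; (0,2)=+0→.OX/XO./OXX*; (1,2)=-1→.O./XOX/OXX
ply 4, O at .OX/XO./OXX | (0,0)=-1→OOX/XO./OXX; (1,2)=+0→.OX/XOO/OXX*
ply 5, X at .OX/XOO/OXX | (0,0)=+0→XOX/XOO/OXX*
ply 6: XOX/XOO/OXX is terminal +0 (O); from .O./XO./..X depth 5

value(.O./XO./..X, X) = 0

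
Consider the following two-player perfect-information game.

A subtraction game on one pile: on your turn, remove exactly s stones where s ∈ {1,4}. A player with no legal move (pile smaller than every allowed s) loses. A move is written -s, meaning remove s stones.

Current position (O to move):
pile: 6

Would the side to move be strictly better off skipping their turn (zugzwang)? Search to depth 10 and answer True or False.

[6] O move#1: -1:+1/5*, -4:+1/2
[5] X move#2: -1:-1/4*, -4:-1/1
[4] O move#3: -1:-1/3, -4:+1/0*
[0] end (terminal -1, X#4); searched 6 to 10
if O skipped the turn, X would face:
~ [6] X move#1: -1:+1/5*, -4:+1/2
~ [5] O move#2: -1:-1/4*, -4:-1/1
~ [4] X move#3: -1:-1/3, -4:+1/0*
~ [0] end (terminal -1, O#4); searched 6 to 10
compare (O): move=+1 vs pass=-1

zugzwang(6, O) = False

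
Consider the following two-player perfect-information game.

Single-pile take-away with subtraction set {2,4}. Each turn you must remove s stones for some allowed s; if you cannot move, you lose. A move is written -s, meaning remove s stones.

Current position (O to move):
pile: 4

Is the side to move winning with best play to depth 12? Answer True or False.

O winning at [4]: True

ply 1, O at 4 | -2=-1→2; -4=+1→0*
ply 2: 0 is terminal -1 (X); from 4 depth 12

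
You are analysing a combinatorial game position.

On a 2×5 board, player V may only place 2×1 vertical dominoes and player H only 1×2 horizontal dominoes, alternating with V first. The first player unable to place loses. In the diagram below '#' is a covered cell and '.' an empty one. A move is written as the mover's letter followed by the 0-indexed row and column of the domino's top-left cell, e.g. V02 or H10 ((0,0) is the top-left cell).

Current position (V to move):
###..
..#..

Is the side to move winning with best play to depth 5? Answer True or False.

V winning at [###../..#..]: True

p1 V@[###../..#..]: V03[####./..##.]+1* V04[###.#/..#.#]+1
p2 H@[####./..##.]: H10[####./####.]-1*
p3 V@[####./####.]: V04[#####/#####]+1*
p4 H@[#####/#####] terminal -1; root [###../..#..] d5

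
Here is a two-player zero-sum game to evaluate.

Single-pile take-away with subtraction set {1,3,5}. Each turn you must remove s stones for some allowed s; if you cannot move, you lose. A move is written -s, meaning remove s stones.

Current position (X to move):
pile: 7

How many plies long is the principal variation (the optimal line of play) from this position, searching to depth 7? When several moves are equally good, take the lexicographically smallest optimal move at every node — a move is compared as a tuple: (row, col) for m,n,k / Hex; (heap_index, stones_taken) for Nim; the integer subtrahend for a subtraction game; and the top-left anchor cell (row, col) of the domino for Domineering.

PV length from [7]: 7 plies

p1 X@[7]: -1[6]+1* -3[4]+1 -5[2]+1
p2 O@[6]: -1[5]-1* -3[3]-1 -5[1]-1
p3 X@[5]: -1[4]+1* -3[2]+1 -5[0]+1
p4 O@[4]: -1[3]-1* -3[1]-1
p5 X@[3]: -1[2]+1* -3[0]+1
p6 O@[2]: -1[1]-1*
p7 X@[1]: -1[0]+1*
p8 O@[0] terminal -1; root [7] d7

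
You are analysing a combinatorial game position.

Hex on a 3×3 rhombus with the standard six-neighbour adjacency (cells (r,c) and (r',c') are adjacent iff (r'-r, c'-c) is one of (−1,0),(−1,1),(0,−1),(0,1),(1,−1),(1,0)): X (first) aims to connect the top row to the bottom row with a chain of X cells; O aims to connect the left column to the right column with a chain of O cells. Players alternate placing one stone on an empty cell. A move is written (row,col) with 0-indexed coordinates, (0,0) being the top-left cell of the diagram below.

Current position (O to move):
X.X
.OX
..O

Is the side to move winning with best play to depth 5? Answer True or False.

p1 O@[X.X/.OX/..O]: (0,1)[XOX/.OX/..O]-1 (1,0)[X.X/OOX/..O]-1 (2,0)[X.X/.OX/O.O]-1 (2,1)[X.X/.OX/.OO]+1*
p2 X@[X.X/.OX/.OO]: (0,1)[XXX/.OX/.OO]-1* (1,0)[X.X/XOX/.OO]-1 (2,0)[X.X/.OX/XOO]-1
p3 O@[XXX/.OX/.OO]: (1,0)[XXX/OOX/.OO]+1* (2,0)[XXX/.OX/OOO]+1
p4 X@[XXX/OOX/.OO] terminal -1; root [X.X/.OX/..O] d5

O winning at [X.X/.OX/..O]: True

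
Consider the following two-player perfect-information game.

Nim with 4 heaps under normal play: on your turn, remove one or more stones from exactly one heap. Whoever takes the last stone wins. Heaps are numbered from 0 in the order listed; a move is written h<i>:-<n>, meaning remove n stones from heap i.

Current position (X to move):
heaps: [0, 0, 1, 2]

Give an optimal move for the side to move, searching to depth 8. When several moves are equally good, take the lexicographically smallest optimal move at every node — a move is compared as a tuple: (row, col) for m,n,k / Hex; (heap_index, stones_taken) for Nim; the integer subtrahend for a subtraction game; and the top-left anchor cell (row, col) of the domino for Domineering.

X's best at [(0,0,1,2)]: h3:-1

p1 X@[(0,0,1,2)]: h2:-1[(0,0,0,2)]-1 h3:-1[(0,0,1,1)]+1* h3:-2[(0,0,1,0)]-1
p2 O@[(0,0,1,1)]: h2:-1[(0,0,0,1)]-1* h3:-1[(0,0,1,0)]-1
p3 X@[(0,0,0,1)]: h3:-1[(0,0,0,0)]+1*
p4 O@[(0,0,0,0)] terminal -1; root [(0,0,1,2)] d8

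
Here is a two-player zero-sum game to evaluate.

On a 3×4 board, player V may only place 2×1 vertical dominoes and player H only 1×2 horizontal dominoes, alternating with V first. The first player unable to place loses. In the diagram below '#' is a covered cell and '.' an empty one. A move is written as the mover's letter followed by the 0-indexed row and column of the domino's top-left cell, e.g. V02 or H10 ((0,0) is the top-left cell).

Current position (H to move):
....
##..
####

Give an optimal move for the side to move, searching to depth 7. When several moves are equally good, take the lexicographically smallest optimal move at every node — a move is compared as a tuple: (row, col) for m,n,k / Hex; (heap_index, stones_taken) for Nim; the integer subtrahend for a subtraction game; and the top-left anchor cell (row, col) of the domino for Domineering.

p1 H@[..../##../####]: H00[##../##../####]-1 H01[.##./##../####]-1 H02[..##/##../####]+1* H12[..../####/####]+1
p2 V@[..##/##../####] terminal -1; root [..../##../####] d7

H's best at [..../##../####]: H02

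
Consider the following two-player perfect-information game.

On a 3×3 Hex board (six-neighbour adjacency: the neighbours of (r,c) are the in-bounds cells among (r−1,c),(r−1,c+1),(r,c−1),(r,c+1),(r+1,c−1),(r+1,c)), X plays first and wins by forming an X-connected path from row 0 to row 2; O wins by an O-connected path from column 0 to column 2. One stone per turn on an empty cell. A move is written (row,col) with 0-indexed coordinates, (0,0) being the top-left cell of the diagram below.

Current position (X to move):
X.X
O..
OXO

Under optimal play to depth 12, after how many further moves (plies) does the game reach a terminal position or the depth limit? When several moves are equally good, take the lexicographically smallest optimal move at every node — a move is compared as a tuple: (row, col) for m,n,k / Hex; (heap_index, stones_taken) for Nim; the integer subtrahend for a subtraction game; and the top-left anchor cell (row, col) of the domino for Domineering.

[X.X/O../OXO] X move#1: (0,1):+1/XXX/O../OXO*, (1,1):+1/X.X/OX./OXO, (1,2):+1/X.X/O.X/OXO
[XXX/O../OXO] O move#2: (1,1):-1/XXX/OO./OXO*, (1,2):-1/XXX/O.O/OXO
[XXX/OO./OXO] X move#3: (1,2):+1/XXX/OOX/OXO*
[XXX/OOX/OXO] end (terminal -1, O#4); searched X.X/O../OXO to 12

PV length from [X.X/O../OXO]: 3 plies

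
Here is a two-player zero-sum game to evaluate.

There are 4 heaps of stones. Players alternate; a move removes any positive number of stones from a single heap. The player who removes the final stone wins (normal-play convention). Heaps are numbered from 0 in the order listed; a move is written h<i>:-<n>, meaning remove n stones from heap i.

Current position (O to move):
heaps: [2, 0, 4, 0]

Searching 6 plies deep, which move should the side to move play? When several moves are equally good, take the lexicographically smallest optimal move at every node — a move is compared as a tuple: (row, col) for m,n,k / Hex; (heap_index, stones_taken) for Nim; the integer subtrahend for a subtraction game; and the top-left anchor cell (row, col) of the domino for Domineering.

O's best at [(2,0,4,0)]: h2:-2

p1 O@[(2,0,4,0)]: h0:-1[(1,0,4,0)]-1 h0:-2[(0,0,4,0)]-1 h2:-1[(2,0,3,0)]-1 h2:-2[(2,0,2,0)]+1* h2:-3[(2,0,1,0)]-1 h2:-4[(2,0,0,0)]-1
p2 X@[(2,0,2,0)]: h0:-1[(1,0,2,0)]-1* h0:-2[(0,0,2,0)]-1 h2:-1[(2,0,1,0)]-1 h2:-2[(2,0,0,0)]-1
p3 O@[(1,0,2,0)]: h0:-1[(0,0,2,0)]-1 h2:-1[(1,0,1,0)]+1* h2:-2[(1,0,0,0)]-1
p4 X@[(1,0,1,0)]: h0:-1[(0,0,1,0)]-1* h2:-1[(1,0,0,0)]-1
p5 O@[(0,0,1,0)]: h2:-1[(0,0,0,0)]+1*
p6 X@[(0,0,0,0)] terminal -1; root [(2,0,4,0)] d6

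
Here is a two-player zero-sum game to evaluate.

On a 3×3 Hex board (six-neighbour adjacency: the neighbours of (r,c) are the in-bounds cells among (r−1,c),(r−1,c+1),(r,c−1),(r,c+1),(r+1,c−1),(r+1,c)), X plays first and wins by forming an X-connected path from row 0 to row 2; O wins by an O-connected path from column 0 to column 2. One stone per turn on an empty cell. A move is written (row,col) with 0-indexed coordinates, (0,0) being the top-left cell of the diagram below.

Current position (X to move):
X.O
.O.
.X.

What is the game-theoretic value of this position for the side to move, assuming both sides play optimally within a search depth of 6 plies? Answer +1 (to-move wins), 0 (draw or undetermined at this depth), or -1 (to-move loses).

ply 1, X at X.O/.O./.X. | (0,1)=-1→XXO/.O./.X.*; (1,0)=-1→X.O/XO./.X.; (1,2)=-1→X.O/.OX/.X.; (2,0)=-1→X.O/.O./XX.; (2,2)=-1→X.O/.O./.XX
ply 2, O at XXO/.O./.X. | (1,0)=+1→XXO/OO./.X.*; (1,2)=+1→XXO/.OO/.X.; (2,0)=+1→XXO/.O./OX.; (2,2)=+1→XXO/.O./.XO
ply 3: XXO/OO./.X. is terminal -1 (X); from X.O/.O./.X. depth 6

value(X.O/.O./.X., X) = -1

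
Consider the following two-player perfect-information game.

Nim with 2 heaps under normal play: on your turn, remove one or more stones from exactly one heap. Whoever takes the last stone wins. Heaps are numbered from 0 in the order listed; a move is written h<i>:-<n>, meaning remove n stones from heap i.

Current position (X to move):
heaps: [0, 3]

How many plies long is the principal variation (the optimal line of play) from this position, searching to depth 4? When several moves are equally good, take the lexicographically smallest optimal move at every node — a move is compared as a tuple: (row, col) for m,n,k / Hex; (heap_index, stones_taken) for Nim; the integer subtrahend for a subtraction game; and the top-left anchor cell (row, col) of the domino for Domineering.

ply 1, X at (0,3) | h1:-1=-1→(0,2); h1:-2=-1→(0,1); h1:-3=+1→(0,0)*
ply 2: (0,0) is terminal -1 (O); from (0,3) depth 4

PV length from [(0,3)]: 1 ply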